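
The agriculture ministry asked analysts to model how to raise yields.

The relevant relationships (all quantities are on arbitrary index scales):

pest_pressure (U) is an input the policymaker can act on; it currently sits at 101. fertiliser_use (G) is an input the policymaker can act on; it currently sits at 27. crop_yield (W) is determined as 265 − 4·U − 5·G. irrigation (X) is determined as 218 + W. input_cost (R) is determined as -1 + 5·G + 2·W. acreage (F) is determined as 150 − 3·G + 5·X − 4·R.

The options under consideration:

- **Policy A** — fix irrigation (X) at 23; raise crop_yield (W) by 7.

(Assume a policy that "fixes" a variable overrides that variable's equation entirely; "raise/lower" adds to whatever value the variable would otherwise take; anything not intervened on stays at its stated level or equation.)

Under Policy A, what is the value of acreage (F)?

Policy A (X := 23, W + 7):
  U = 101
  G = 27
  W = 265 − 4·101 − 5·27 (+7 from intervention) = -267
  X = 23
  R = -1 + 5·27 + 2·(-267) = -400
  F = 150 − 3·27 + 5·23 − 4·(-400) = 1784

1784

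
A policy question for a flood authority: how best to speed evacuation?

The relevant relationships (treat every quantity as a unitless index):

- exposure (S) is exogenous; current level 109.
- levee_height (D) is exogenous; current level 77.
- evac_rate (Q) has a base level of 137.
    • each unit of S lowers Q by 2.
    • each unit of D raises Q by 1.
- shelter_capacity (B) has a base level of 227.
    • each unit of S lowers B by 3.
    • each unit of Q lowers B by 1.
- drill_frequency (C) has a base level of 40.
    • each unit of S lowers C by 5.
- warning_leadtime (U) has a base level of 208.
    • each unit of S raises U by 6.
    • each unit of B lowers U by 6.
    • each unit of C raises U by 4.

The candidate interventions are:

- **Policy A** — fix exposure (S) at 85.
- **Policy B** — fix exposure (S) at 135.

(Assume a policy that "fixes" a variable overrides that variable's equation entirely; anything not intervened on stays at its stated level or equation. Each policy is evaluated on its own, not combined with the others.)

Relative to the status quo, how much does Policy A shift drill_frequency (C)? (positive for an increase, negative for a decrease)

Baseline:
  S = 109
  C = 40 − 5·109 = -505
Policy A (S := 85):
  S = 85
  C = 40 − 5·85 = -385
Change in C: -385 − (-505) = 120

120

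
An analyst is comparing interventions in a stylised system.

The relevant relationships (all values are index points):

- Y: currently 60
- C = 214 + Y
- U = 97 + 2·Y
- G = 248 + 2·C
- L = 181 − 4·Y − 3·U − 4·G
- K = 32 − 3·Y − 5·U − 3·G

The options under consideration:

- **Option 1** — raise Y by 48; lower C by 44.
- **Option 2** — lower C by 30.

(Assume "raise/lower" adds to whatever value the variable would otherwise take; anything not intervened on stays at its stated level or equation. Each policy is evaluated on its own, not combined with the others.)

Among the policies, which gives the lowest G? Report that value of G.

Option 1 (Y + 48, C − 44):
  Y = 60 + 48 = 108
  C = 214 + 108 (−44 from intervention) = 278
  G = 248 + 2·278 = 804
Option 2 (C − 30):
  Y = 60
  C = 214 + 60 (−30 from intervention) = 244
  G = 248 + 2·244 = 736
Comparing — Option 1: G=804, Option 2: G=736. Lowest is 736 (Option 2).

736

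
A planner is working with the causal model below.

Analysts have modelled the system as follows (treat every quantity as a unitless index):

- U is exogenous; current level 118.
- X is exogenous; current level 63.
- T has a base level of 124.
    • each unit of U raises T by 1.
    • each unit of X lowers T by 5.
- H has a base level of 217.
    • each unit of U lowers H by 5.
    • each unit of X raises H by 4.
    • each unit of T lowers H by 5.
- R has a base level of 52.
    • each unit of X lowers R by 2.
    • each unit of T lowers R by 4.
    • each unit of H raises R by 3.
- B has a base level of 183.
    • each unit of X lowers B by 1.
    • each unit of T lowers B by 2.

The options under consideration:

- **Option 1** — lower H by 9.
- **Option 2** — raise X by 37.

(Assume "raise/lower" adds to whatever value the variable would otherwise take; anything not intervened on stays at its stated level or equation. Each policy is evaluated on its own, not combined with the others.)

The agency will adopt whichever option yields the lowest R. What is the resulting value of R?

Option 1 (H − 9):
  U = 118
  X = 63
  T = 124 + 118 − 5·63 = -73
  H = 217 − 5·118 + 4·63 − 5·(-73) (−9 from intervention) = 235
  R = 52 − 2·63 − 4·(-73) + 3·235 = 923
Option 2 (X + 37):
  U = 118
  X = 63 + 37 = 100
  T = 124 + 118 − 5·100 = -258
  H = 217 − 5·118 + 4·100 − 5·(-258) = 1317
  R = 52 − 2·100 − 4·(-258) + 3·1317 = 4835
Comparing — Option 1: R=923, Option 2: R=4835. Lowest is 923 (Option 1).

923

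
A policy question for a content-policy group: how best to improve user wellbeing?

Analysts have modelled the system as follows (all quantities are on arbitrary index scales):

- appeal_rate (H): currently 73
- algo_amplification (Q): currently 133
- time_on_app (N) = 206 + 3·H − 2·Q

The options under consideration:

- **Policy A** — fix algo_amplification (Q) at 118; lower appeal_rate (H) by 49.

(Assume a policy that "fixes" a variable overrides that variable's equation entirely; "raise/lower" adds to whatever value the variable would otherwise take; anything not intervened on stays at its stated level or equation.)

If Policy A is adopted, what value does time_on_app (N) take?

Policy A (Q := 118, H − 49):
  H = 73 − 49 = 24
  Q = 118
  N = 206 + 3·24 − 2·118 = 42

42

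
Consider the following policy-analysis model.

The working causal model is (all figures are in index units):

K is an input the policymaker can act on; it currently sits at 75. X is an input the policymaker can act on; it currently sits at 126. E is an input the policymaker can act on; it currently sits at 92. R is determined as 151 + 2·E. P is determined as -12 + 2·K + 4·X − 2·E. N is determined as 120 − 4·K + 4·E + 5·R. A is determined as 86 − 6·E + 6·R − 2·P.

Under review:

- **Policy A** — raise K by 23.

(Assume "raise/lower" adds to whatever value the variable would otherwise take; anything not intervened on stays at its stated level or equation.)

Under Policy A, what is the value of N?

1771

Policy A (K + 23):
  K = 75 + 23 = 98
  E = 92
  R = 151 + 2·92 = 335
  N = 120 − 4·98 + 4·92 + 5·335 = 1771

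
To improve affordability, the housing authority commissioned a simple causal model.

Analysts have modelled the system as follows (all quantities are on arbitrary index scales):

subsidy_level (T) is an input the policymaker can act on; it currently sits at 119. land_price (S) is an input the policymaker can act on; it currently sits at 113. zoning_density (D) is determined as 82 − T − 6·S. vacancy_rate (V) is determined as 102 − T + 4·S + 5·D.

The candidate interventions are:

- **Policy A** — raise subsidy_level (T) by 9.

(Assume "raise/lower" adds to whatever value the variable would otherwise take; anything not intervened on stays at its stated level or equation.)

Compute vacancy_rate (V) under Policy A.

-3194

Policy A (T + 9):
  T = 119 + 9 = 128
  S = 113
  D = 82 − 128 − 6·113 = -724
  V = 102 − 128 + 4·113 + 5·(-724) = -3194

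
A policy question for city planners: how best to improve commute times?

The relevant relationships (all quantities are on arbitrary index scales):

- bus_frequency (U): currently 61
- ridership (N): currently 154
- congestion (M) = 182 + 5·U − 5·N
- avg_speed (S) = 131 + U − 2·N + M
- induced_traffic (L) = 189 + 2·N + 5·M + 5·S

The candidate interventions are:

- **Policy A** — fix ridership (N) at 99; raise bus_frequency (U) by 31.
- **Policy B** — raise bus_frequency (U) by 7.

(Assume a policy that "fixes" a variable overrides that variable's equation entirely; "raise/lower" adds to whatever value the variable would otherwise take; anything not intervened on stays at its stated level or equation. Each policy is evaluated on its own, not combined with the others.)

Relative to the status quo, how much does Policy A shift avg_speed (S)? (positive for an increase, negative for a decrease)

571

Baseline:
  U = 61
  N = 154
  M = 182 + 5·61 − 5·154 = -283
  S = 131 + 61 − 2·154 + (-283) = -399
Policy A (N := 99, U + 31):
  U = 61 + 31 = 92
  N = 99
  M = 182 + 5·92 − 5·99 = 147
  S = 131 + 92 − 2·99 + 147 = 172
Change in S: 172 − (-399) = 571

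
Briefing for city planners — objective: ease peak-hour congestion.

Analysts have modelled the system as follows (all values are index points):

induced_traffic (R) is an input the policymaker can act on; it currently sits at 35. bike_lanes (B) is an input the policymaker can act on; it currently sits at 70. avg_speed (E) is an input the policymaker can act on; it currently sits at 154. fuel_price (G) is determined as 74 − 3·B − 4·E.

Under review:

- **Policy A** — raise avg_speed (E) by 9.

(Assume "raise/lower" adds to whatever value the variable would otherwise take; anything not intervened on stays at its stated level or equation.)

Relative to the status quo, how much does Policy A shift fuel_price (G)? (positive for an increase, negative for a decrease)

-36

Baseline:
  B = 70
  E = 154
  G = 74 − 3·70 − 4·154 = -752
Policy A (E + 9):
  B = 70
  E = 154 + 9 = 163
  G = 74 − 3·70 − 4·163 = -788
Change in G: -788 − (-752) = -36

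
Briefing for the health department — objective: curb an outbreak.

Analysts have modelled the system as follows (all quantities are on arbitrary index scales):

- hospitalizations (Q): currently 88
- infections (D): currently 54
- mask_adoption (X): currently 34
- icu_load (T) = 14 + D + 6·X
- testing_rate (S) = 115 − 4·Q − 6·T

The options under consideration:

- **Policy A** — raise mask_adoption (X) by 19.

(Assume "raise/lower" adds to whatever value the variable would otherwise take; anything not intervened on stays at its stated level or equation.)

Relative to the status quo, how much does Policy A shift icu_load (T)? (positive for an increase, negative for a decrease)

114

Baseline:
  D = 54
  X = 34
  T = 14 + 54 + 6·34 = 272
Policy A (X + 19):
  D = 54
  X = 34 + 19 = 53
  T = 14 + 54 + 6·53 = 386
Change in T: 386 − 272 = 114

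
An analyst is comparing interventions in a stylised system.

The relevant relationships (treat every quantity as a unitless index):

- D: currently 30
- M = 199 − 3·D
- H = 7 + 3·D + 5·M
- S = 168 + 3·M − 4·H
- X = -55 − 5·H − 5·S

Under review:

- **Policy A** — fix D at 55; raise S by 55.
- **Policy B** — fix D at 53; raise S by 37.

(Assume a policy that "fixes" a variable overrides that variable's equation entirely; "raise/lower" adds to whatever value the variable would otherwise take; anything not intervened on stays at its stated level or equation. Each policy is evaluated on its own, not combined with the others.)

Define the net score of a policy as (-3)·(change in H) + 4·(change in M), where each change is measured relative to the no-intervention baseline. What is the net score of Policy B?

552

Baseline:
  D = 30
  M = 199 − 3·30 = 109
  H = 7 + 3·30 + 5·109 = 642
Policy B (D := 53, S + 37):
  D = 53
  M = 199 − 3·53 = 40
  H = 7 + 3·53 + 5·40 = 366
ΔH = 366 − 642 = -276; ΔM = 40 − 109 = -69
Score = (-3)·(-276) + 4·(-69) = 552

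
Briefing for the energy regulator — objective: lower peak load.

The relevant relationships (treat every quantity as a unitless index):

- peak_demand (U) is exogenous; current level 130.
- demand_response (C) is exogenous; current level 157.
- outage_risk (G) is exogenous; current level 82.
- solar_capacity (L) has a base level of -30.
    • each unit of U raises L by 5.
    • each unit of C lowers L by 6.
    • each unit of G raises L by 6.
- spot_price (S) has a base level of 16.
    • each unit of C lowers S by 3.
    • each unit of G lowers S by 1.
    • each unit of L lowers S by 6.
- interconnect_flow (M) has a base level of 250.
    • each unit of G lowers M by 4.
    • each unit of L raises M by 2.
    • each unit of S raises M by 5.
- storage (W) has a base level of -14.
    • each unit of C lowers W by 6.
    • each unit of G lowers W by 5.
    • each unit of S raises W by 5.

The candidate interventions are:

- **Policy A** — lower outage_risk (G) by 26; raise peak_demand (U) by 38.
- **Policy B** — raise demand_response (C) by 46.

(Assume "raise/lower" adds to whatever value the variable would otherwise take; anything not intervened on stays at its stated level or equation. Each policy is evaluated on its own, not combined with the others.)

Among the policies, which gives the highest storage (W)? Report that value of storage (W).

Policy A (G − 26, U + 38):
  U = 130 + 38 = 168
  C = 157
  G = 82 − 26 = 56
  L = -30 + 5·168 − 6·157 + 6·56 = 204
  S = 16 − 3·157 − 56 − 6·204 = -1735
  W = -14 − 6·157 − 5·56 + 5·(-1735) = -9911
Policy B (C + 46):
  U = 130
  C = 157 + 46 = 203
  G = 82
  L = -30 + 5·130 − 6·203 + 6·82 = -106
  S = 16 − 3·203 − 82 − 6·(-106) = -39
  W = -14 − 6·203 − 5·82 + 5·(-39) = -1837
Comparing — Policy A: W=-9911, Policy B: W=-1837. Highest is -1837 (Policy B).

-1837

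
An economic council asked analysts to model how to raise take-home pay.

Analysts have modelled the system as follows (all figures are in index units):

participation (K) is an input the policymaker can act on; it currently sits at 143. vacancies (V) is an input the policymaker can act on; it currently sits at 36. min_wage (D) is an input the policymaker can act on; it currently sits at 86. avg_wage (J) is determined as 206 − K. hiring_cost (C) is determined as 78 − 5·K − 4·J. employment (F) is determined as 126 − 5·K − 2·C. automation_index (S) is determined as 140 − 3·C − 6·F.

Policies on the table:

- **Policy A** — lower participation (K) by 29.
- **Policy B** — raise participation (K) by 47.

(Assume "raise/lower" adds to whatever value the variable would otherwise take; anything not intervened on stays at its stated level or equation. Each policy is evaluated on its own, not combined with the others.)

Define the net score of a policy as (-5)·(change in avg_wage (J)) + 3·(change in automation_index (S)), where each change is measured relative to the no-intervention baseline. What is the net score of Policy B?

Baseline:
  K = 143
  J = 206 − 143 = 63
  C = 78 − 5·143 − 4·63 = -889
  F = 126 − 5·143 − 2·(-889) = 1189
  S = 140 − 3·(-889) − 6·1189 = -4327
Policy B (K + 47):
  K = 143 + 47 = 190
  J = 206 − 190 = 16
  C = 78 − 5·190 − 4·16 = -936
  F = 126 − 5·190 − 2·(-936) = 1048
  S = 140 − 3·(-936) − 6·1048 = -3340
ΔJ = 16 − 63 = -47; ΔS = -3340 − (-4327) = 987
Score = (-5)·(-47) + 3·987 = 3196

3196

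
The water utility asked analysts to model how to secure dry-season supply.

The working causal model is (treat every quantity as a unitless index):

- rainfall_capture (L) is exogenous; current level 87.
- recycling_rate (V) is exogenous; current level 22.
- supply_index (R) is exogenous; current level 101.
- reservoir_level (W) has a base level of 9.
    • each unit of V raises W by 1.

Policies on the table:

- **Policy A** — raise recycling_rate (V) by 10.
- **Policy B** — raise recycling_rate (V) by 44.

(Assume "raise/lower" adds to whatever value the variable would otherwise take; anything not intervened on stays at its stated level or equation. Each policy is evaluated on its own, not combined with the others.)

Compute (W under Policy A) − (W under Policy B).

Policy A (V + 10):
  V = 22 + 10 = 32
  W = 9 + 32 = 41
Policy B (V + 44):
  V = 22 + 44 = 66
  W = 9 + 66 = 75
W: 41 − 75 = -34

-34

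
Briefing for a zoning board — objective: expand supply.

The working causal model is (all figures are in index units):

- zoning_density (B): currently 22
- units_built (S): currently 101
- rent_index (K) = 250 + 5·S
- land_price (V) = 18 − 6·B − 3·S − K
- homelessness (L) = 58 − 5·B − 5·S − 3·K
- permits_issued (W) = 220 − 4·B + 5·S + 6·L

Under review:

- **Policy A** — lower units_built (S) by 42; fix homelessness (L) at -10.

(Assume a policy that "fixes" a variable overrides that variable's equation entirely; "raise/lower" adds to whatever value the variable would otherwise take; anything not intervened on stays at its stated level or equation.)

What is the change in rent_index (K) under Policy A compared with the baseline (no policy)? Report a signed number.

-210

Baseline:
  S = 101
  K = 250 + 5·101 = 755
Policy A (S − 42, L := -10):
  S = 101 − 42 = 59
  K = 250 + 5·59 = 545
Change in K: 545 − 755 = -210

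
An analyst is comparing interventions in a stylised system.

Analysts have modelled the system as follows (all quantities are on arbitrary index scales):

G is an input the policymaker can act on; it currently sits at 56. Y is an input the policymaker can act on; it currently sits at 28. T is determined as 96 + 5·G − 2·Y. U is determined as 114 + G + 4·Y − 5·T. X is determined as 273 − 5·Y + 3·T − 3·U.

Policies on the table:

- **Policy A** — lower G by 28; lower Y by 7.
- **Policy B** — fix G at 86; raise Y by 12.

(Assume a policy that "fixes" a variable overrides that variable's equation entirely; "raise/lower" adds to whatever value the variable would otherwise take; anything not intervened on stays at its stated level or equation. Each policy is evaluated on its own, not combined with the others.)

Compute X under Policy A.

Policy A (G − 28, Y − 7):
  G = 56 − 28 = 28
  Y = 28 − 7 = 21
  T = 96 + 5·28 − 2·21 = 194
  U = 114 + 28 + 4·21 − 5·194 = -744
  X = 273 − 5·21 + 3·194 − 3·(-744) = 2982

2982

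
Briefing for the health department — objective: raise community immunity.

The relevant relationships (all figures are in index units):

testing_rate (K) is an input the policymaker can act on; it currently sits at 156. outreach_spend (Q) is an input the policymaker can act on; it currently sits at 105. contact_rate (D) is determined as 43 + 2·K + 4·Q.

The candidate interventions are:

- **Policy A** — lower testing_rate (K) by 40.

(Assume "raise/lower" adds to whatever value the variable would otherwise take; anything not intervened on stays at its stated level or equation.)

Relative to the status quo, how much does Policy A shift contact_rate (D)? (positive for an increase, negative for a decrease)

Baseline:
  K = 156
  Q = 105
  D = 43 + 2·156 + 4·105 = 775
Policy A (K − 40):
  K = 156 − 40 = 116
  Q = 105
  D = 43 + 2·116 + 4·105 = 695
Change in D: 695 − 775 = -80

-80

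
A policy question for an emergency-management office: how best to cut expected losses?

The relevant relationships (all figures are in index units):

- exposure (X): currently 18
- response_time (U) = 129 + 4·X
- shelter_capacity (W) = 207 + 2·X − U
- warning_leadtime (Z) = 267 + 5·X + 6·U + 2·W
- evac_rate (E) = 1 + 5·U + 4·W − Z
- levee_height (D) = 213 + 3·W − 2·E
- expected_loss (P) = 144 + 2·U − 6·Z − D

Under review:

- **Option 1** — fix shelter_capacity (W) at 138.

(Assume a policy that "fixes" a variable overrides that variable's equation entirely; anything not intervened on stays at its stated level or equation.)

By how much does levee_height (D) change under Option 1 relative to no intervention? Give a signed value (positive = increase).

-96

Baseline:
  X = 18
  U = 129 + 4·18 = 201
  W = 207 + 2·18 − 201 = 42
  Z = 267 + 5·18 + 6·201 + 2·42 = 1647
  E = 1 + 5·201 + 4·42 − 1647 = -473
  D = 213 + 3·42 − 2·(-473) = 1285
Option 1 (W := 138):
  X = 18
  U = 129 + 4·18 = 201
  W = 138
  Z = 267 + 5·18 + 6·201 + 2·138 = 1839
  E = 1 + 5·201 + 4·138 − 1839 = -281
  D = 213 + 3·138 − 2·(-281) = 1189
Change in D: 1189 − 1285 = -96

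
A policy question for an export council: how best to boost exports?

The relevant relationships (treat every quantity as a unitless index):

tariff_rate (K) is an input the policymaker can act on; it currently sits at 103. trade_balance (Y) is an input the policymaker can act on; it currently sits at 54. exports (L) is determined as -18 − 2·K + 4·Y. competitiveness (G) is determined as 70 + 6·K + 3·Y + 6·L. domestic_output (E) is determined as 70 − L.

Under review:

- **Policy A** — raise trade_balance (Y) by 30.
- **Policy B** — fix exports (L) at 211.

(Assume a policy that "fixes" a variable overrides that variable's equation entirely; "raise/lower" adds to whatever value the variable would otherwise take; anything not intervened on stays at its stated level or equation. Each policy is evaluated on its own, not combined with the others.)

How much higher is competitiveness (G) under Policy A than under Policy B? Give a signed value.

-504

Policy A (Y + 30):
  K = 103
  Y = 54 + 30 = 84
  L = -18 − 2·103 + 4·84 = 112
  G = 70 + 6·103 + 3·84 + 6·112 = 1612
Policy B (L := 211):
  K = 103
  Y = 54
  L = 211
  G = 70 + 6·103 + 3·54 + 6·211 = 2116
G: 1612 − 2116 = -504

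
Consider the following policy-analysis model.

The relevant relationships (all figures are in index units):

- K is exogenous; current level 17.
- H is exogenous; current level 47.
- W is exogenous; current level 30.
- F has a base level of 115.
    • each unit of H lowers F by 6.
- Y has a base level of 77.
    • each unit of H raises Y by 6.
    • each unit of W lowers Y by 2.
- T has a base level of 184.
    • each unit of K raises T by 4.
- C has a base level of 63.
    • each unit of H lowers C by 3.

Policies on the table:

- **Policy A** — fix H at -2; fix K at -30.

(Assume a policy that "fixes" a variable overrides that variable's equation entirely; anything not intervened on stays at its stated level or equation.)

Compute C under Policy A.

Policy A (H := -2, K := -30):
  H = -2
  C = 63 − 3·(-2) = 69

69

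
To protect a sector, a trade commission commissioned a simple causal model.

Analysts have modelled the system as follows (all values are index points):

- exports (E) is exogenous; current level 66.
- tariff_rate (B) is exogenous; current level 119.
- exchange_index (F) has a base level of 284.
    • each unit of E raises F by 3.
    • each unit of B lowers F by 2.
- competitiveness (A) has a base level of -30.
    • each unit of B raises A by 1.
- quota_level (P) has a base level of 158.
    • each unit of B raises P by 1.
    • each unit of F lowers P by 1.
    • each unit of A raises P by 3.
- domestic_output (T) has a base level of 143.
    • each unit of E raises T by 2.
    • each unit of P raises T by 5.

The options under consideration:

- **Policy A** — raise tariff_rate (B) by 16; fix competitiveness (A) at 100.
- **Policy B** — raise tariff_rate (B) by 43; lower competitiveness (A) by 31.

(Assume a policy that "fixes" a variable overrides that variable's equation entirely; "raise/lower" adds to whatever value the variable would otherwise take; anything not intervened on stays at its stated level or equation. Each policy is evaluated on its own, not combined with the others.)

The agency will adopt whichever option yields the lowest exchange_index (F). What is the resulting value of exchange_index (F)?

158

Policy A (B + 16, A := 100):
  E = 66
  B = 119 + 16 = 135
  F = 284 + 3·66 − 2·135 = 212
Policy B (B + 43, A − 31):
  E = 66
  B = 119 + 43 = 162
  F = 284 + 3·66 − 2·162 = 158
Comparing — Policy A: F=212, Policy B: F=158. Lowest is 158 (Policy B).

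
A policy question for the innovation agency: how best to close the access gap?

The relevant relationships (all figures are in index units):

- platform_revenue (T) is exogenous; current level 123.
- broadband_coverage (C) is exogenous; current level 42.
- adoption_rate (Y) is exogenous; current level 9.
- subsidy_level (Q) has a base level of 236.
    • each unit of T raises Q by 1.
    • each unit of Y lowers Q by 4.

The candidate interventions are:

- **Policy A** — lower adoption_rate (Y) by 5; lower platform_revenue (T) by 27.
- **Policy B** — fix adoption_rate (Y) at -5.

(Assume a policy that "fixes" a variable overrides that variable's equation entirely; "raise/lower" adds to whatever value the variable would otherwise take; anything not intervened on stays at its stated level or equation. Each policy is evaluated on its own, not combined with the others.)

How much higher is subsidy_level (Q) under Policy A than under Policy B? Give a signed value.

Policy A (Y − 5, T − 27):
  T = 123 − 27 = 96
  Y = 9 − 5 = 4
  Q = 236 + 96 − 4·4 = 316
Policy B (Y := -5):
  T = 123
  Y = -5
  Q = 236 + 123 − 4·(-5) = 379
Q: 316 − 379 = -63

-63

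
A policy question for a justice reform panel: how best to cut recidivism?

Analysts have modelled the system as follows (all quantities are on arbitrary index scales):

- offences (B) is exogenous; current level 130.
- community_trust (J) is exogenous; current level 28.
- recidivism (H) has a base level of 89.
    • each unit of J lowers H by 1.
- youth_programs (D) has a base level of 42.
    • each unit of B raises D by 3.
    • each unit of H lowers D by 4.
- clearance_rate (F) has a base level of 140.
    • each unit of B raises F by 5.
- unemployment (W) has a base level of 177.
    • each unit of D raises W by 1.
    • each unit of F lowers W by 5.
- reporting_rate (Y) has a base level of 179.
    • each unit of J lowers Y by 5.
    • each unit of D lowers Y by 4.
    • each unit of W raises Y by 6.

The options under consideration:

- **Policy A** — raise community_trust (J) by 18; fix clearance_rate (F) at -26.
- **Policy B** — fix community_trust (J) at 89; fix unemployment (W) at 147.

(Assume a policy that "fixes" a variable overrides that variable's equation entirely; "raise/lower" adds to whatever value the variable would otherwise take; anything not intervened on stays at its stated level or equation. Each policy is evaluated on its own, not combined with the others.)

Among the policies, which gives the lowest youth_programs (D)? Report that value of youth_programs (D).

Policy A (J + 18, F := -26):
  B = 130
  J = 28 + 18 = 46
  H = 89 − 46 = 43
  D = 42 + 3·130 − 4·43 = 260
Policy B (J := 89, W := 147):
  B = 130
  J = 89
  H = 89 − 89 = 0
  D = 42 + 3·130 − 4·0 = 432
Comparing — Policy A: D=260, Policy B: D=432. Lowest is 260 (Policy A).

260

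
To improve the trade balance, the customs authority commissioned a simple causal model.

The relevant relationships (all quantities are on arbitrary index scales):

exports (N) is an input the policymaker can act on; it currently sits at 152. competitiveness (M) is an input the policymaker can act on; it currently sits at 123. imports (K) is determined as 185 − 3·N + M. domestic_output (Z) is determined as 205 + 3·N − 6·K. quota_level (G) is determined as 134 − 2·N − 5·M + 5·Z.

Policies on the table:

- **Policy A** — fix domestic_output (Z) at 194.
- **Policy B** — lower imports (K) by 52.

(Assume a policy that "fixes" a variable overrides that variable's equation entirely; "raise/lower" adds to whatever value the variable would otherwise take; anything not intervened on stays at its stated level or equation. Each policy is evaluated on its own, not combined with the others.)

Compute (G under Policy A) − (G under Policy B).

Policy A (Z := 194):
  N = 152
  M = 123
  K = 185 − 3·152 + 123 = -148
  Z = 194
  G = 134 − 2·152 − 5·123 + 5·194 = 185
Policy B (K − 52):
  N = 152
  M = 123
  K = 185 − 3·152 + 123 (−52 from intervention) = -200
  Z = 205 + 3·152 − 6·(-200) = 1861
  G = 134 − 2·152 − 5·123 + 5·1861 = 8520
G: 185 − 8520 = -8335

-8335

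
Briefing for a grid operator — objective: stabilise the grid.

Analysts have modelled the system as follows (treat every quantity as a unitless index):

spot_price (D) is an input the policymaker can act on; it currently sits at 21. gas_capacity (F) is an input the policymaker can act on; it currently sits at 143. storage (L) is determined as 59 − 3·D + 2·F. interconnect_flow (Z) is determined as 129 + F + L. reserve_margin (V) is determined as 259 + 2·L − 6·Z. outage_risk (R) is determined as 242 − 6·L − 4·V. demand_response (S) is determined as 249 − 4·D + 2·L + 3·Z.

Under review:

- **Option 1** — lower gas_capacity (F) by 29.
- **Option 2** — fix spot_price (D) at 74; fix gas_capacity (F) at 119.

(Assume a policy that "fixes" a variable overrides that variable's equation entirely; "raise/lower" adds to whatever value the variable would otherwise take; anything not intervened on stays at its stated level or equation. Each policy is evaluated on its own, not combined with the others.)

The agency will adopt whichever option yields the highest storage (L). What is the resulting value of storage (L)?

224

Option 1 (F − 29):
  D = 21
  F = 143 − 29 = 114
  L = 59 − 3·21 + 2·114 = 224
Option 2 (D := 74, F := 119):
  D = 74
  F = 119
  L = 59 − 3·74 + 2·119 = 75
Comparing — Option 1: L=224, Option 2: L=75. Highest is 224 (Option 1).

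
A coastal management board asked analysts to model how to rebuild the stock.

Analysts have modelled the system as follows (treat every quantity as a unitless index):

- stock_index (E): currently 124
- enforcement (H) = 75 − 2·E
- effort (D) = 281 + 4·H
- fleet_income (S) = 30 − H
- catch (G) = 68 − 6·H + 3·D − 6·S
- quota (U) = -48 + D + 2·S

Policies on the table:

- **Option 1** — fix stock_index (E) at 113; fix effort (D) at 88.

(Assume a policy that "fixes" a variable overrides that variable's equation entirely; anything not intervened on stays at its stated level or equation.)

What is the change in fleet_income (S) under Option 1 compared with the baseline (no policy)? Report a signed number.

-22

Baseline:
  E = 124
  H = 75 − 2·124 = -173
  S = 30 − (-173) = 203
Option 1 (E := 113, D := 88):
  E = 113
  H = 75 − 2·113 = -151
  S = 30 − (-151) = 181
Change in S: 181 − 203 = -22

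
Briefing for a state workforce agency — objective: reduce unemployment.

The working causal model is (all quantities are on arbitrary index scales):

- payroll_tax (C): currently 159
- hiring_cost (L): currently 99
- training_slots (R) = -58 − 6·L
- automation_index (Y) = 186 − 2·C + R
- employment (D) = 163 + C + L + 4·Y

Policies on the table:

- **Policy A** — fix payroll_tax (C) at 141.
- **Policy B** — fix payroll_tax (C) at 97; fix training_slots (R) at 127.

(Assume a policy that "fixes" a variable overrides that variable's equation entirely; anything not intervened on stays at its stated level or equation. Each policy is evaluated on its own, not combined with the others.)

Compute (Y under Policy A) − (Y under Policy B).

Policy A (C := 141):
  C = 141
  L = 99
  R = -58 − 6·99 = -652
  Y = 186 − 2·141 + (-652) = -748
Policy B (C := 97, R := 127):
  C = 97
  L = 99
  R = 127
  Y = 186 − 2·97 + 127 = 119
Y: -748 − 119 = -867

-867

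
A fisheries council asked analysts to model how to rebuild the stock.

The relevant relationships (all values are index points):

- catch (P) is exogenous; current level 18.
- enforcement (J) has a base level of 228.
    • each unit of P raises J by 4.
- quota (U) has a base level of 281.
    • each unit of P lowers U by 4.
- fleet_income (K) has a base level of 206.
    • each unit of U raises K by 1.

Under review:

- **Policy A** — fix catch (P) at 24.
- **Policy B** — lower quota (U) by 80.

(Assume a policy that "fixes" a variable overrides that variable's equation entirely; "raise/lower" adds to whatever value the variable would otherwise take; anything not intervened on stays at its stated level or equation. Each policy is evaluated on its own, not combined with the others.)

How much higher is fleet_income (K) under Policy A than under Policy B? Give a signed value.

56

Policy A (P := 24):
  P = 24
  U = 281 − 4·24 = 185
  K = 206 + 185 = 391
Policy B (U − 80):
  P = 18
  U = 281 − 4·18 (−80 from intervention) = 129
  K = 206 + 129 = 335
K: 391 − 335 = 56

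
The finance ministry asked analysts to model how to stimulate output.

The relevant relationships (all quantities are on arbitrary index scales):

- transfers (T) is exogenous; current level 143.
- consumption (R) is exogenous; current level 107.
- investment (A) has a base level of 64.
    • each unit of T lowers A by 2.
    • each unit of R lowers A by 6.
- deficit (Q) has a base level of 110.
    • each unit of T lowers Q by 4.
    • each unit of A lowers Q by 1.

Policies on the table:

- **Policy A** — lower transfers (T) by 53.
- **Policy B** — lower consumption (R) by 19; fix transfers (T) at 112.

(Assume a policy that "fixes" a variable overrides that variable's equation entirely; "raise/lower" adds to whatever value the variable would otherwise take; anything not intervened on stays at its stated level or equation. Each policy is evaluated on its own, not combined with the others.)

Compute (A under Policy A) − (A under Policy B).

Policy A (T − 53):
  T = 143 − 53 = 90
  R = 107
  A = 64 − 2·90 − 6·107 = -758
Policy B (R − 19, T := 112):
  T = 112
  R = 107 − 19 = 88
  A = 64 − 2·112 − 6·88 = -688
A: -758 − (-688) = -70

-70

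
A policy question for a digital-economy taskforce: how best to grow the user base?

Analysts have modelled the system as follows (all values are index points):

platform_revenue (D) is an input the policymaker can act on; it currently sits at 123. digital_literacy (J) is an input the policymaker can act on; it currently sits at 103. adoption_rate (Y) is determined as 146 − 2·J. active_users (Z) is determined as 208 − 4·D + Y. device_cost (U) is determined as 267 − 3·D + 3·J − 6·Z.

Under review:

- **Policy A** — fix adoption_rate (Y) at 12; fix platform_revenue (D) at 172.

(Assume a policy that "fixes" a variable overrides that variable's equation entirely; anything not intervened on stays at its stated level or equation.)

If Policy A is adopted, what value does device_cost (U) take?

2868

Policy A (Y := 12, D := 172):
  D = 172
  J = 103
  Y = 12
  Z = 208 − 4·172 + 12 = -468
  U = 267 − 3·172 + 3·103 − 6·(-468) = 2868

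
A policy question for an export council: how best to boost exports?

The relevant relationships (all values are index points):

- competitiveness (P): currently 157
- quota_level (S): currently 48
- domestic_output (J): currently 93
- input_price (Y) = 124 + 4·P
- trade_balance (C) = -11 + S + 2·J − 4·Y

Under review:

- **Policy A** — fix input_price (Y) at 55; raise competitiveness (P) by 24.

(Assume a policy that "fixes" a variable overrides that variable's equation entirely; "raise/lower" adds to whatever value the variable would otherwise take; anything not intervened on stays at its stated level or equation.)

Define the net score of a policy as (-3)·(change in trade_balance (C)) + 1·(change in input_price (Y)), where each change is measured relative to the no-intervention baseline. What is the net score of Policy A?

-9061

Baseline:
  P = 157
  S = 48
  J = 93
  Y = 124 + 4·157 = 752
  C = -11 + 48 + 2·93 − 4·752 = -2785
Policy A (Y := 55, P + 24):
  P = 157 + 24 = 181
  S = 48
  J = 93
  Y = 55
  C = -11 + 48 + 2·93 − 4·55 = 3
ΔC = 3 − (-2785) = 2788; ΔY = 55 − 752 = -697
Score = (-3)·2788 + 1·(-697) = -9061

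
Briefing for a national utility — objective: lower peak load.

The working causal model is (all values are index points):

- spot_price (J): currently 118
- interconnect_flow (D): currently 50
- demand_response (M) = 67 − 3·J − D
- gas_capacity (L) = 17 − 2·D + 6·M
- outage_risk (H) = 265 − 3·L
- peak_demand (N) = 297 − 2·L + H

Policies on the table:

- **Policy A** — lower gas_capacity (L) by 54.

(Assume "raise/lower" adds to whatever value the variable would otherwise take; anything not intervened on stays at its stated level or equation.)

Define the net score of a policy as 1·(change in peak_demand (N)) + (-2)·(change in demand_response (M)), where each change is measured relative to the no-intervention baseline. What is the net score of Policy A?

Baseline:
  J = 118
  D = 50
  M = 67 − 3·118 − 50 = -337
  L = 17 − 2·50 + 6·(-337) = -2105
  H = 265 − 3·(-2105) = 6580
  N = 297 − 2·(-2105) + 6580 = 11087
Policy A (L − 54):
  J = 118
  D = 50
  M = 67 − 3·118 − 50 = -337
  L = 17 − 2·50 + 6·(-337) (−54 from intervention) = -2159
  H = 265 − 3·(-2159) = 6742
  N = 297 − 2·(-2159) + 6742 = 11357
ΔN = 11357 − 11087 = 270; ΔM = -337 − (-337) = 0
Score = 1·270 + (-2)·0 = 270

270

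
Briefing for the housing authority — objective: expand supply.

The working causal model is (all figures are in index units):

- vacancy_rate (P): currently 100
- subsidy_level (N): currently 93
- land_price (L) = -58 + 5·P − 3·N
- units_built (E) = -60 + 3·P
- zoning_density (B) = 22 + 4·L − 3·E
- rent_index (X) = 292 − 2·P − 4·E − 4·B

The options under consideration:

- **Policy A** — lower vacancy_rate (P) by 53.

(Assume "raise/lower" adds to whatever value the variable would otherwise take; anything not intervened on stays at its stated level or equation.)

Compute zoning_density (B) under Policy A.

Policy A (P − 53):
  P = 100 − 53 = 47
  N = 93
  L = -58 + 5·47 − 3·93 = -102
  E = -60 + 3·47 = 81
  B = 22 + 4·(-102) − 3·81 = -629

-629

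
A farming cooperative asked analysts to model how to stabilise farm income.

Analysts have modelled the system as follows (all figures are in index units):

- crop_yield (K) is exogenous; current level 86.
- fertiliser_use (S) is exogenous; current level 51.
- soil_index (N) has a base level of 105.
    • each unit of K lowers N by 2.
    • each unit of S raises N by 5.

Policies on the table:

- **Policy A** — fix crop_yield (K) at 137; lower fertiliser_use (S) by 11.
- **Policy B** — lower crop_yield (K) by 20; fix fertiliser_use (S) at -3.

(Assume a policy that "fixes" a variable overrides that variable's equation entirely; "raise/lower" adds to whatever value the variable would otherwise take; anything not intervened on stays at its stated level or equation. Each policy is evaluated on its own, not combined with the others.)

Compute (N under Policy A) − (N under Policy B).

Policy A (K := 137, S − 11):
  K = 137
  S = 51 − 11 = 40
  N = 105 − 2·137 + 5·40 = 31
Policy B (K − 20, S := -3):
  K = 86 − 20 = 66
  S = -3
  N = 105 − 2·66 + 5·(-3) = -42
N: 31 − (-42) = 73

73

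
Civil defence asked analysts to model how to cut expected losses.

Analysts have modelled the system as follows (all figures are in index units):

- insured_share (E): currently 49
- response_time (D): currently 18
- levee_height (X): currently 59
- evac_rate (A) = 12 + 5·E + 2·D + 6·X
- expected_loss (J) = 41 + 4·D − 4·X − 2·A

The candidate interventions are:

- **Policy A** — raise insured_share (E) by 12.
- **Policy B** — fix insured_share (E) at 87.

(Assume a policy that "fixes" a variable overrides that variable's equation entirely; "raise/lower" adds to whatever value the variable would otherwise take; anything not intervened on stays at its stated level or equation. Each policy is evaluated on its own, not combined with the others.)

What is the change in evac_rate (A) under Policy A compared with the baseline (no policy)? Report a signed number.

60

Baseline:
  E = 49
  D = 18
  X = 59
  A = 12 + 5·49 + 2·18 + 6·59 = 647
Policy A (E + 12):
  E = 49 + 12 = 61
  D = 18
  X = 59
  A = 12 + 5·61 + 2·18 + 6·59 = 707
Change in A: 707 − 647 = 60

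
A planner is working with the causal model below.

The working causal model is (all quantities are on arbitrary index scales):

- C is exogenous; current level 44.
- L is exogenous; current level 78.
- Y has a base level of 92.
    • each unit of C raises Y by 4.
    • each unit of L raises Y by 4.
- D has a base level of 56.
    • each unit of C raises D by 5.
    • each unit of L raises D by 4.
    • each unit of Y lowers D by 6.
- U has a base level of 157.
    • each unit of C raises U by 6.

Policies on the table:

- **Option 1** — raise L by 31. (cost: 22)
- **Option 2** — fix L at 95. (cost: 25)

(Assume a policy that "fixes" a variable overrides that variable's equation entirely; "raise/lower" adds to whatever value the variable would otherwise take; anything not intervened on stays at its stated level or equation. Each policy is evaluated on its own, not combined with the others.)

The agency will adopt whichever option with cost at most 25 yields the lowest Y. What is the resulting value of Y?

648

Option 1 (L + 31):
  C = 44
  L = 78 + 31 = 109
  Y = 92 + 4·44 + 4·109 = 704
Option 2 (L := 95):
  C = 44
  L = 95
  Y = 92 + 4·44 + 4·95 = 648
Comparing — Option 1: Y=704, Option 2: Y=648. Lowest is 648 (Option 2).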